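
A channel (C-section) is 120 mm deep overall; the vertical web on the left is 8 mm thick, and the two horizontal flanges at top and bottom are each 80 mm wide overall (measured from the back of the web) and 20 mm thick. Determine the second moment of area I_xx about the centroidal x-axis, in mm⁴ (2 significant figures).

Break the section into simple shapes (no overlaps), measuring from the bottom-left corner of the bounding box.
Web: 8 × 120, A = 960 mm², y = 60 mm, Ī = 1 152 000 mm⁴.
Top flange (beyond web): 72 × 20, A = 1 440 mm², y = 110 mm, Ī = 48 000 mm⁴.
Bottom flange (beyond web): 72 × 20, A = 1 440 mm², y = 10 mm, Ī = 48 000 mm⁴.
By symmetry the centroid is at mid-height, ȳ = 60 mm.
Transfer each piece to the centroidal x-axis using Ī + A·d² with d = y − 60:
  web: d = 0 mm → contributes +1 152 000 mm⁴
  top flange (beyond web): d = 50 mm → contributes +3 648 000 mm⁴
  bottom flange (beyond web): d = -50 mm → contributes +3 648 000 mm⁴
Total I = 8 448 000 mm⁴.

I_xx ≈ 8.4 × 10⁶ mm⁴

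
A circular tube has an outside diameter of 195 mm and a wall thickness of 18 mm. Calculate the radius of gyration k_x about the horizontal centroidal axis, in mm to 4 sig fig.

k_x ≈ 62.90 mm

Split into non-overlapping primitives; take the origin at the lower-left of the bounding box.
Outer circle: ⌀195, A = 29864.8 mm², y = 97.5 mm, Ī = 70 975 481 mm⁴.
Bore (subtracted): ⌀159, A = 19855.7 mm², y = 97.5 mm, Ī = 31 373 170 mm⁴.
By symmetry the centroid is at mid-height, ȳ = 97.5 mm.
All pieces are centred on the horizontal centroidal axis, so I = ΣĪ (holes subtracted) = 39 602 311 mm⁴.
Radius of gyration: k = √(I/A) = √(39 602 311 / 10009.1) = 62.9017 mm.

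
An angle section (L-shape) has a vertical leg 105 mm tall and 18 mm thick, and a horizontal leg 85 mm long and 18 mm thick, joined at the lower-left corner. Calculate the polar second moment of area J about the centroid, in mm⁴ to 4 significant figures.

J ≈ 4.994 × 10⁶ mm⁴

Treat the section as a set of non-overlapping primitives; coordinates are from the bounding-box lower-left.
Vertical leg: 18 × 105, A = 1 890 mm², y = 52.5 mm, Ī = 1 736 438 mm⁴.
Horizontal leg (remainder): 67 × 18, A = 1 206 mm², y = 9 mm, Ī = 32 562 mm⁴.
Centroid: ȳ = ΣA·y / ΣA = 35.5552 mm.
Transfer each piece to the centroidal x-axis using Ī + A·d² with d = y − 35.5552:
  vertical leg: d = 16.9448 mm → contributes +2 279 104 mm⁴
  horizontal leg (remainder): d = -26.5552 mm → contributes +883 010 mm⁴
Total I = 3 162 114 mm⁴.
For the y-axis: x̄ = 25.5552 mm.
Repeating about the centroidal y-axis gives I_y = 1 831 974 mm⁴.
Polar second moment: J = I_x + I_y = 4 994 087 mm⁴.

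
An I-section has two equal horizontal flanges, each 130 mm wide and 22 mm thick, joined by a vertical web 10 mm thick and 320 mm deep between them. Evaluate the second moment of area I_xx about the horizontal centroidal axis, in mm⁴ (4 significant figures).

I_xx ≈ 1.948 × 10⁸ mm⁴

Decompose the section into non-overlapping parts with the origin at the bottom-left of its bounding rectangle.
Bottom flange: 130 × 22, A = 2 860 mm², y = 11 mm, Ī = 115 353 mm⁴.
Web: 10 × 320, A = 3 200 mm², y = 182 mm, Ī = 27 306 667 mm⁴.
Top flange: 130 × 22, A = 2 860 mm², y = 353 mm, Ī = 115 353 mm⁴.
By symmetry the centroid is at mid-height, ȳ = 182 mm.
Transfer each piece to the horizontal centroidal axis using Ī + A·d² with d = y − 182:
  bottom flange: d = -171 mm → contributes +83 744 613 mm⁴
  web: d = 0 mm → contributes +27 306 667 mm⁴
  top flange: d = 171 mm → contributes +83 744 613 mm⁴
Total I = 194 795 893 mm⁴.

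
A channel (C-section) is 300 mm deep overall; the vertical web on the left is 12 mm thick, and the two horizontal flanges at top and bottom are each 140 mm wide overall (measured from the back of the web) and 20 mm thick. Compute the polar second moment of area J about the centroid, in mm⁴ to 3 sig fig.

J ≈ 1.45 × 10⁸ mm⁴

Treat the section as a set of non-overlapping primitives; coordinates are from the bounding-box lower-left.
Web: 12 × 300, A = 3 600 mm², y = 150 mm, Ī = 27 000 000 mm⁴.
Top flange (beyond web): 128 × 20, A = 2 560 mm², y = 290 mm, Ī = 85 333 mm⁴.
Bottom flange (beyond web): 128 × 20, A = 2 560 mm², y = 10 mm, Ī = 85 333 mm⁴.
By symmetry the centroid is at mid-height, ȳ = 150 mm.
Transfer each piece to the centroidal x-axis using Ī + A·d² with d = y − 150:
  web: d = 0 mm → contributes +27 000 000 mm⁴
  top flange (beyond web): d = 140 mm → contributes +50 261 333 mm⁴
  bottom flange (beyond web): d = -140 mm → contributes +50 261 333 mm⁴
Total I = 127 522 667 mm⁴.
For the y-axis: x̄ = 47.101 mm.
Repeating about the centroidal y-axis gives I_y = 17 391 138 mm⁴.
Polar second moment: J = I_x + I_y = 144 913 805 mm⁴.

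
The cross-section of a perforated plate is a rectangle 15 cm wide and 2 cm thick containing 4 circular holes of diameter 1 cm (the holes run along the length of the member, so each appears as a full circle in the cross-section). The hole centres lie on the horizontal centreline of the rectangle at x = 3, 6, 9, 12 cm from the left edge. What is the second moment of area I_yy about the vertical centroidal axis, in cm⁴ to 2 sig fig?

I_yy ≈ 530 cm⁴

Decompose the section into non-overlapping parts with the origin at the bottom-left of its bounding rectangle.
Plate: 15 × 2, A = 30 cm², x = 7.5 cm, Ī = 562.5 cm⁴.
Hole 1 (subtracted): ⌀1, A = 0.7854 cm², x = 3 cm, Ī = 0.04909 cm⁴.
Hole 2 (subtracted): ⌀1, A = 0.7854 cm², x = 6 cm, Ī = 0.04909 cm⁴.
Hole 3 (subtracted): ⌀1, A = 0.7854 cm², x = 9 cm, Ī = 0.04909 cm⁴.
Hole 4 (subtracted): ⌀1, A = 0.7854 cm², x = 12 cm, Ī = 0.04909 cm⁴.
By symmetry the centroid is at mid-width, x̄ = 7.5 cm.
Transfer each piece to the vertical centroidal axis using Ī + A·d² with d = x − 7.5:
  plate: d = 0 cm → contributes +562.5 cm⁴
  hole 1: d = -4.5 cm → contributes −15.95 cm⁴
  hole 2: d = -1.5 cm → contributes −1.816 cm⁴
  hole 3: d = 1.5 cm → contributes −1.816 cm⁴
  hole 4: d = 4.5 cm → contributes −15.95 cm⁴
Total I = 527 cm⁴.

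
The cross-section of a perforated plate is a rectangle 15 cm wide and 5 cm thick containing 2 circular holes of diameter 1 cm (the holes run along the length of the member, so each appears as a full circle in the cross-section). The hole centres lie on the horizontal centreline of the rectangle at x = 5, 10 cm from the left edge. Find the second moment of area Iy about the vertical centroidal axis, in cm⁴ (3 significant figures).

Iy ≈ 1400 cm⁴

Break the section into simple shapes (no overlaps), measuring from the bottom-left corner of the bounding box.
Plate: 15 × 5, A = 75 cm², x = 7.5 cm, Ī = 1406.3 cm⁴.
Hole 1 (subtracted): ⌀1, A = 0.7854 cm², x = 5 cm, Ī = 0.049087 cm⁴.
Hole 2 (subtracted): ⌀1, A = 0.7854 cm², x = 10 cm, Ī = 0.049087 cm⁴.
By symmetry the centroid is at mid-width, x̄ = 7.5 cm.
Transfer each piece to the vertical centroidal axis using Ī + A·d² with d = x − 7.5:
  plate: d = 0 cm → contributes +1406.3 cm⁴
  hole 1: d = -2.5 cm → contributes −4.9578 cm⁴
  hole 2: d = 2.5 cm → contributes −4.9578 cm⁴
Total I = 1396.3 cm⁴.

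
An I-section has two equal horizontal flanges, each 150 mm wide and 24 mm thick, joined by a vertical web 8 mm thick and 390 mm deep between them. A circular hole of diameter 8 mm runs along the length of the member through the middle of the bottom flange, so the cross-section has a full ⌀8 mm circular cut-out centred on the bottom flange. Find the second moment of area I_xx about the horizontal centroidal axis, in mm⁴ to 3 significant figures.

Treat the section as a set of non-overlapping primitives; coordinates are from the bounding-box lower-left.
Bottom flange: 150 × 24, A = 3 600 mm², y = 12 mm, Ī = 172 800 mm⁴.
Web: 8 × 390, A = 3 120 mm², y = 219 mm, Ī = 39 546 000 mm⁴.
Top flange: 150 × 24, A = 3 600 mm², y = 426 mm, Ī = 172 800 mm⁴.
Hole (subtracted): ⌀8, A = 50.265 mm², y = 12 mm, Ī = 201.06 mm⁴.
Centroid: ȳ = ΣA·y / ΣA = 220.01 mm.
Transfer each piece to the horizontal centroidal axis using Ī + A·d² with d = y − 220.01:
  bottom flange: d = -208.01 mm → contributes +155 942 919 mm⁴
  web: d = -1.0132 mm → contributes +39 549 203 mm⁴
  top flange: d = 205.99 mm → contributes +152 922 872 mm⁴
  hole: d = -208.01 mm → contributes −2 175 162 mm⁴
Total I = 346 239 831 mm⁴.

I_xx ≈ 3.46 × 10⁸ mm⁴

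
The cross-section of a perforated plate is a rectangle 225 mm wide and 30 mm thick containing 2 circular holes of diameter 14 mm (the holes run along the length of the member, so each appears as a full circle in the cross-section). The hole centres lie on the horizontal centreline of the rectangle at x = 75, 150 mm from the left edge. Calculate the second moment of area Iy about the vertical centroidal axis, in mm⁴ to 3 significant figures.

Iy ≈ 2.80 × 10⁷ mm⁴

Split into non-overlapping primitives; take the origin at the lower-left of the bounding box.
Plate: 225 × 30, A = 6 750 mm², x = 112.5 mm, Ī = 28 476 563 mm⁴.
Hole 1 (subtracted): ⌀14, A = 153.94 mm², x = 75 mm, Ī = 1885.7 mm⁴.
Hole 2 (subtracted): ⌀14, A = 153.94 mm², x = 150 mm, Ī = 1885.7 mm⁴.
By symmetry the centroid is at mid-width, x̄ = 112.5 mm.
Transfer each piece to the vertical centroidal axis using Ī + A·d² with d = x − 112.5:
  plate: d = 0 mm → contributes +28 476 563 mm⁴
  hole 1: d = -37.5 mm → contributes −218 361 mm⁴
  hole 2: d = 37.5 mm → contributes −218 361 mm⁴
Total I = 28 039 840 mm⁴.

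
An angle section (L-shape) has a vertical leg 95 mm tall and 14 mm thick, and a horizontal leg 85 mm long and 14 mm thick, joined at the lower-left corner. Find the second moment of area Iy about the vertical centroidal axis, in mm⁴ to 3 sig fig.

Iy ≈ 1.47 × 10⁶ mm⁴

Decompose the section into non-overlapping parts with the origin at the bottom-left of its bounding rectangle.
Vertical leg: 14 × 95, A = 1 330 mm², x = 7 mm, Ī = 21 723 mm⁴.
Horizontal leg (remainder): 71 × 14, A = 994 mm², x = 49.5 mm, Ī = 417 563 mm⁴.
Centroid: x̄ = ΣA·x / ΣA = 25.178 mm.
Transfer each piece to the vertical centroidal axis using Ī + A·d² with d = x − 25.178:
  vertical leg: d = -18.178 mm → contributes +461 194 mm⁴
  horizontal leg (remainder): d = 24.322 mm → contributes +1 005 587 mm⁴
Total I = 1 466 781 mm⁴.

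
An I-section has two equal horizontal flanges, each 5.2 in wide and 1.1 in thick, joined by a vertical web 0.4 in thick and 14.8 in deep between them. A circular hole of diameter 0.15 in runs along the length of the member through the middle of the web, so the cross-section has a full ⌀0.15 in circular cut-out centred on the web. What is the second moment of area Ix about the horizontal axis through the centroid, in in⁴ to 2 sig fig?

Ix ≈ 830 in⁴

Decompose the section into non-overlapping parts with the origin at the bottom-left of its bounding rectangle.
Bottom flange: 5.2 × 1.1, A = 5.72 in², y = 0.55 in, Ī = 0.5768 in⁴.
Web: 0.4 × 14.8, A = 5.92 in², y = 8.5 in, Ī = 108.1 in⁴.
Top flange: 5.2 × 1.1, A = 5.72 in², y = 16.45 in, Ī = 0.5768 in⁴.
Hole (subtracted): ⌀0.15, A = 0.01767 in², y = 8.5 in, Ī = 0.00002485 in⁴.
By symmetry the centroid is at mid-height, ȳ = 8.5 in.
Transfer each piece to the horizontal axis through the centroid using Ī + A·d² with d = y − 8.5:
  bottom flange: d = -7.95 in → contributes +362.1 in⁴
  web: d = 0 in → contributes +108.1 in⁴
  top flange: d = 7.95 in → contributes +362.1 in⁴
  hole: d = 0 in → contributes −0.00002485 in⁴
Total I = 832.2 in⁴.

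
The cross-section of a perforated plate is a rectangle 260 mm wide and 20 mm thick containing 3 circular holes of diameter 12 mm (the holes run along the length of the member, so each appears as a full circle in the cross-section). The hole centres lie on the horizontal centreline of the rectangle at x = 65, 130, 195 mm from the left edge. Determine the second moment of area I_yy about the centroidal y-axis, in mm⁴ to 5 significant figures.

I_yy ≈ 2.8335 × 10⁷ mm⁴

Treat the section as a set of non-overlapping primitives; coordinates are from the bounding-box lower-left.
Plate: 260 × 20, A = 5 200 mm², x = 130 mm, Ī = 29 293 333 mm⁴.
Hole 1 (subtracted): ⌀12, A = 113.0973 mm², x = 65 mm, Ī = 1017.876 mm⁴.
Hole 2 (subtracted): ⌀12, A = 113.0973 mm², x = 130 mm, Ī = 1017.876 mm⁴.
Hole 3 (subtracted): ⌀12, A = 113.0973 mm², x = 195 mm, Ī = 1017.876 mm⁴.
By symmetry the centroid is at mid-width, x̄ = 130 mm.
Transfer each piece to the centroidal y-axis using Ī + A·d² with d = x − 130:
  plate: d = 0 mm → contributes +29 293 333 mm⁴
  hole 1: d = -65 mm → contributes −478854.1 mm⁴
  hole 2: d = 0 mm → contributes −1017.876 mm⁴
  hole 3: d = 65 mm → contributes −478854.1 mm⁴
Total I = 28 334 607 mm⁴.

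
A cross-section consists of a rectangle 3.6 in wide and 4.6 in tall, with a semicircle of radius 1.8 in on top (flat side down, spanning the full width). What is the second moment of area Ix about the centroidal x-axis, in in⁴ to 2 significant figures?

Treat the section as a set of non-overlapping primitives; coordinates are from the bounding-box lower-left.
Rectangular body: 3.6 × 4.6, A = 16.56 in², y = 2.3 in, Ī = 29.2 in⁴.
Semicircular cap: semicircle r = 1.8, A = 5.089 in², y = 5.364 in, Ī = 1.152 in⁴.
Centroid: ȳ = ΣA·y / ΣA = 3.02 in.
Transfer each piece to the centroidal x-axis using Ī + A·d² with d = y − 3.02:
  rectangular body: d = -0.7203 in → contributes +37.79 in⁴
  semicircular cap: d = 2.344 in → contributes +29.11 in⁴
Total I = 66.9 in⁴.

Ix ≈ 67 in⁴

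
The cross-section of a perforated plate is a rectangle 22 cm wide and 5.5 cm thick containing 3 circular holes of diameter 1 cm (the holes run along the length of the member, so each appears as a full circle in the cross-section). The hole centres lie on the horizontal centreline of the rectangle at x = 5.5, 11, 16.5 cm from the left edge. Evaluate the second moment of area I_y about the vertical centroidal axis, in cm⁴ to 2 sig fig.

Break the section into simple shapes (no overlaps), measuring from the bottom-left corner of the bounding box.
Plate: 22 × 5.5, A = 121 cm², x = 11 cm, Ī = 4 880 cm⁴.
Hole 1 (subtracted): ⌀1, A = 0.7854 cm², x = 5.5 cm, Ī = 0.04909 cm⁴.
Hole 2 (subtracted): ⌀1, A = 0.7854 cm², x = 11 cm, Ī = 0.04909 cm⁴.
Hole 3 (subtracted): ⌀1, A = 0.7854 cm², x = 16.5 cm, Ī = 0.04909 cm⁴.
By symmetry the centroid is at mid-width, x̄ = 11 cm.
Transfer each piece to the vertical centroidal axis using Ī + A·d² with d = x − 11:
  plate: d = 0 cm → contributes +4 880 cm⁴
  hole 1: d = -5.5 cm → contributes −23.81 cm⁴
  hole 2: d = 0 cm → contributes −0.04909 cm⁴
  hole 3: d = 5.5 cm → contributes −23.81 cm⁴
Total I = 4 833 cm⁴.

I_y ≈ 4800 cm⁴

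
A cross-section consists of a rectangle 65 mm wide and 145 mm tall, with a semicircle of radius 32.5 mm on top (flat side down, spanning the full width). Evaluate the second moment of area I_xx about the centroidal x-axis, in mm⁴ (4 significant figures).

I_xx ≈ 2.714 × 10⁷ mm⁴

Break the section into simple shapes (no overlaps), measuring from the bottom-left corner of the bounding box.
Rectangular body: 65 × 145, A = 9 425 mm², y = 72.5 mm, Ī = 16 513 385 mm⁴.
Semicircular cap: semicircle r = 32.5, A = 1659.15 mm², y = 158.793 mm, Ī = 122 452 mm⁴.
Centroid: ȳ = ΣA·y / ΣA = 85.417 mm.
Transfer each piece to the centroidal x-axis using Ī + A·d² with d = y − 85.417:
  rectangular body: d = -12.917 mm → contributes +18 085 937 mm⁴
  semicircular cap: d = 73.3764 mm → contributes +9 055 500 mm⁴
Total I = 27 141 438 mm⁴.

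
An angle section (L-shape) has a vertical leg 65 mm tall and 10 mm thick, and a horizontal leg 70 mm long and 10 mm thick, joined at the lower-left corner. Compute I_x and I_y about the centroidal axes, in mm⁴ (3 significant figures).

Treat the section as a set of non-overlapping primitives; coordinates are from the bounding-box lower-left.
Vertical leg: 10 × 65, A = 650 mm², y = 32.5 mm, Ī = 228 854 mm⁴.
Horizontal leg (remainder): 60 × 10, A = 600 mm², y = 5 mm, Ī = 5 000 mm⁴.
Centroid: ȳ = ΣA·y / ΣA = 19.3 mm.
Transfer each piece to the centroidal x-axis using Ī + A·d² with d = y − 19.3:
  vertical leg: d = 13.2 mm → contributes +342 110 mm⁴
  horizontal leg (remainder): d = -14.3 mm → contributes +127 694 mm⁴
Total I = 469 804 mm⁴.
For the y-axis: x̄ = 21.8 mm.
Repeating about the centroidal y-axis gives I_y = 567 617 mm⁴.

I_x ≈ 4.70 × 10⁵ mm⁴, I_y ≈ 5.68 × 10⁵ mm⁴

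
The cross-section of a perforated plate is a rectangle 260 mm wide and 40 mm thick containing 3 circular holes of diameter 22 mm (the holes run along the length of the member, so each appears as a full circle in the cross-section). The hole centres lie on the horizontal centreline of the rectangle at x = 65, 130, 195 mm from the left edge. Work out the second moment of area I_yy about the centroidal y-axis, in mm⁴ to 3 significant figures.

Split into non-overlapping primitives; take the origin at the lower-left of the bounding box.
Plate: 260 × 40, A = 10 400 mm², x = 130 mm, Ī = 58 586 667 mm⁴.
Hole 1 (subtracted): ⌀22, A = 380.13 mm², x = 65 mm, Ī = 11 499 mm⁴.
Hole 2 (subtracted): ⌀22, A = 380.13 mm², x = 130 mm, Ī = 11 499 mm⁴.
Hole 3 (subtracted): ⌀22, A = 380.13 mm², x = 195 mm, Ī = 11 499 mm⁴.
By symmetry the centroid is at mid-width, x̄ = 130 mm.
Transfer each piece to the centroidal y-axis using Ī + A·d² with d = x − 130:
  plate: d = 0 mm → contributes +58 586 667 mm⁴
  hole 1: d = -65 mm → contributes −1 617 560 mm⁴
  hole 2: d = 0 mm → contributes −11 499 mm⁴
  hole 3: d = 65 mm → contributes −1 617 560 mm⁴
Total I = 55 340 048 mm⁴.

I_yy ≈ 5.53 × 10⁷ mm⁴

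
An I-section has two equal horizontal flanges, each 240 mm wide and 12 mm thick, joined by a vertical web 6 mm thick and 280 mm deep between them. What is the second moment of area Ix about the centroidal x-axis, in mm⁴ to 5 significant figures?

Split into non-overlapping primitives; take the origin at the lower-left of the bounding box.
Bottom flange: 240 × 12, A = 2 880 mm², y = 6 mm, Ī = 34 560 mm⁴.
Web: 6 × 280, A = 1 680 mm², y = 152 mm, Ī = 10 976 000 mm⁴.
Top flange: 240 × 12, A = 2 880 mm², y = 298 mm, Ī = 34 560 mm⁴.
By symmetry the centroid is at mid-height, ȳ = 152 mm.
Transfer each piece to the centroidal x-axis using Ī + A·d² with d = y − 152:
  bottom flange: d = -146 mm → contributes +61 424 640 mm⁴
  web: d = 0 mm → contributes +10 976 000 mm⁴
  top flange: d = 146 mm → contributes +61 424 640 mm⁴
Total I = 133 825 280 mm⁴.

Ix ≈ 1.3383 × 10⁸ mm⁴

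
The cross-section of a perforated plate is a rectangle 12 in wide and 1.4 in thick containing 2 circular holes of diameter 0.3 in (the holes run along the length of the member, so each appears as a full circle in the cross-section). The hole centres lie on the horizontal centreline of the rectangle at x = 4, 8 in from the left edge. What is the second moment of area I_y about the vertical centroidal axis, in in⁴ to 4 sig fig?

I_y ≈ 201.0 in⁴

Treat the section as a set of non-overlapping primitives; coordinates are from the bounding-box lower-left.
Plate: 12 × 1.4, A = 16.8 in², x = 6 in, Ī = 201.6 in⁴.
Hole 1 (subtracted): ⌀0.3, A = 0.0706858 in², x = 4 in, Ī = 0.000397608 in⁴.
Hole 2 (subtracted): ⌀0.3, A = 0.0706858 in², x = 8 in, Ī = 0.000397608 in⁴.
By symmetry the centroid is at mid-width, x̄ = 6 in.
Transfer each piece to the vertical centroidal axis using Ī + A·d² with d = x − 6:
  plate: d = 0 in → contributes +201.6 in⁴
  hole 1: d = -2 in → contributes −0.283141 in⁴
  hole 2: d = 2 in → contributes −0.283141 in⁴
Total I = 201.034 in⁴.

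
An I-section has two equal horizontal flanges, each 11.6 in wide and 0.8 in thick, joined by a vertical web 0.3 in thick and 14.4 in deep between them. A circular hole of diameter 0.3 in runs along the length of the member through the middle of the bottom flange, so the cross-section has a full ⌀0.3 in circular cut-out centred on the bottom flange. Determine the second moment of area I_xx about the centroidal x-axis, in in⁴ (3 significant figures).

Break the section into simple shapes (no overlaps), measuring from the bottom-left corner of the bounding box.
Bottom flange: 11.6 × 0.8, A = 9.28 in², y = 0.4 in, Ī = 0.49493 in⁴.
Web: 0.3 × 14.4, A = 4.32 in², y = 8 in, Ī = 74.65 in⁴.
Top flange: 11.6 × 0.8, A = 9.28 in², y = 15.6 in, Ī = 0.49493 in⁴.
Hole (subtracted): ⌀0.3, A = 0.070686 in², y = 0.4 in, Ī = 0.00039761 in⁴.
Centroid: ȳ = ΣA·y / ΣA = 8.0236 in.
Transfer each piece to the centroidal x-axis using Ī + A·d² with d = y − 8.0236:
  bottom flange: d = -7.6236 in → contributes +539.84 in⁴
  web: d = -0.023552 in → contributes +74.652 in⁴
  top flange: d = 7.5764 in → contributes +533.19 in⁴
  hole: d = -7.6236 in → contributes −4.1086 in⁴
Total I = 1143.6 in⁴.

I_xx ≈ 1140 in⁴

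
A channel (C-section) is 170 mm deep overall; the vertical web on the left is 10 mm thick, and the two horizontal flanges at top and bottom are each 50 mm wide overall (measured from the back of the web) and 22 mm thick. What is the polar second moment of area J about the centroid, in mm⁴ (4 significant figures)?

J ≈ 1.459 × 10⁷ mm⁴

Split into non-overlapping primitives; take the origin at the lower-left of the bounding box.
Web: 10 × 170, A = 1 700 mm², y = 85 mm, Ī = 4 094 167 mm⁴.
Top flange (beyond web): 40 × 22, A = 880 mm², y = 159 mm, Ī = 35493.3 mm⁴.
Bottom flange (beyond web): 40 × 22, A = 880 mm², y = 11 mm, Ī = 35493.3 mm⁴.
By symmetry the centroid is at mid-height, ȳ = 85 mm.
Transfer each piece to the centroidal x-axis using Ī + A·d² with d = y − 85:
  web: d = 0 mm → contributes +4 094 167 mm⁴
  top flange (beyond web): d = 74 mm → contributes +4 854 373 mm⁴
  bottom flange (beyond web): d = -74 mm → contributes +4 854 373 mm⁴
Total I = 13 802 913 mm⁴.
For the y-axis: x̄ = 17.7168 mm.
Repeating about the centroidal y-axis gives I_y = 789 296 mm⁴.
Polar second moment: J = I_x + I_y = 14 592 209 mm⁴.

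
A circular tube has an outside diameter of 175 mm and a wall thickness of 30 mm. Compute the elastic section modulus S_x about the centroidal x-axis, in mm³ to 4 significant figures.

Break the section into simple shapes (no overlaps), measuring from the bottom-left corner of the bounding box.
Outer circle: ⌀175, A = 24052.8 mm², y = 87.5 mm, Ī = 46 038 598 mm⁴.
Bore (subtracted): ⌀115, A = 10386.9 mm², y = 87.5 mm, Ī = 8 585 414 mm⁴.
By symmetry the centroid is at mid-height, ȳ = 87.5 mm.
All pieces are centred on the centroidal x-axis, so I = ΣĪ (holes subtracted) = 37 453 184 mm⁴.
Extreme fibre distance c = 87.5 mm; S = I/c = 428 036 mm³.

S_x ≈ 4.280 × 10⁵ mm³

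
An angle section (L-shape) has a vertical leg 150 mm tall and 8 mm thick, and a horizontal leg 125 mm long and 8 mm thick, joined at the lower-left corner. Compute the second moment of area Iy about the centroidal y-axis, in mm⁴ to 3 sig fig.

Iy ≈ 3.13 × 10⁶ mm⁴

Treat the section as a set of non-overlapping primitives; coordinates are from the bounding-box lower-left.
Vertical leg: 8 × 150, A = 1 200 mm², x = 4 mm, Ī = 6 400 mm⁴.
Horizontal leg (remainder): 117 × 8, A = 936 mm², x = 66.5 mm, Ī = 1 067 742 mm⁴.
Centroid: x̄ = ΣA·x / ΣA = 31.388 mm.
Transfer each piece to the centroidal y-axis using Ī + A·d² with d = x − 31.388:
  vertical leg: d = -27.388 mm → contributes +906 499 mm⁴
  horizontal leg (remainder): d = 35.112 mm → contributes +2 221 716 mm⁴
Total I = 3 128 215 mm⁴.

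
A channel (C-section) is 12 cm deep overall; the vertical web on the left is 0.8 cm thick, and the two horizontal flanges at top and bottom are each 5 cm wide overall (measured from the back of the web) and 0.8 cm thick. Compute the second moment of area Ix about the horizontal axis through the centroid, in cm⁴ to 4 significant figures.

Treat the section as a set of non-overlapping primitives; coordinates are from the bounding-box lower-left.
Web: 0.8 × 12, A = 9.6 cm², y = 6 cm, Ī = 115.2 cm⁴.
Top flange (beyond web): 4.2 × 0.8, A = 3.36 cm², y = 11.6 cm, Ī = 0.1792 cm⁴.
Bottom flange (beyond web): 4.2 × 0.8, A = 3.36 cm², y = 0.4 cm, Ī = 0.1792 cm⁴.
By symmetry the centroid is at mid-height, ȳ = 6 cm.
Transfer each piece to the horizontal axis through the centroid using Ī + A·d² with d = y − 6:
  web: d = 0 cm → contributes +115.2 cm⁴
  top flange (beyond web): d = 5.6 cm → contributes +105.549 cm⁴
  bottom flange (beyond web): d = -5.6 cm → contributes +105.549 cm⁴
Total I = 326.298 cm⁴.

Ix ≈ 326.3 cm⁴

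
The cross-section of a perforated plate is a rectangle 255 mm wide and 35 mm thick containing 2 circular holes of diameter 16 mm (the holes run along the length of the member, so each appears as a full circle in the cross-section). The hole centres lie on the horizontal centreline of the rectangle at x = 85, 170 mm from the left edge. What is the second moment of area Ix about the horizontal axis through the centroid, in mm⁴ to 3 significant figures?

Ix ≈ 9.05 × 10⁵ mm⁴

Decompose the section into non-overlapping parts with the origin at the bottom-left of its bounding rectangle.
Plate: 255 × 35, A = 8 925 mm², y = 17.5 mm, Ī = 911 094 mm⁴.
Hole 1 (subtracted): ⌀16, A = 201.06 mm², y = 17.5 mm, Ī = 3 217 mm⁴.
Hole 2 (subtracted): ⌀16, A = 201.06 mm², y = 17.5 mm, Ī = 3 217 mm⁴.
By symmetry the centroid is at mid-height, ȳ = 17.5 mm.
All pieces are centred on the horizontal axis through the centroid, so I = ΣĪ (holes subtracted) = 904 660 mm⁴.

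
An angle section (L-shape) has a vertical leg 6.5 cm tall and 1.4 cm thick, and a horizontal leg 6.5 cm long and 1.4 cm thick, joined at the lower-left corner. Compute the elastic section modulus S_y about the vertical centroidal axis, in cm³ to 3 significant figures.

Break the section into simple shapes (no overlaps), measuring from the bottom-left corner of the bounding box.
Vertical leg: 1.4 × 6.5, A = 9.1 cm², x = 0.7 cm, Ī = 1.4863 cm⁴.
Horizontal leg (remainder): 5.1 × 1.4, A = 7.14 cm², x = 3.95 cm, Ī = 15.476 cm⁴.
Centroid: x̄ = ΣA·x / ΣA = 2.1289 cm.
Transfer each piece to the vertical centroidal axis using Ī + A·d² with d = x − 2.1289:
  vertical leg: d = -1.4289 cm → contributes +20.066 cm⁴
  horizontal leg (remainder): d = 1.8211 cm → contributes +39.156 cm⁴
Total I = 59.221 cm⁴.
Extreme fibre distance c = 4.3711 cm; S = I/c = 13.548 cm³.

S_y ≈ 13.5 cm³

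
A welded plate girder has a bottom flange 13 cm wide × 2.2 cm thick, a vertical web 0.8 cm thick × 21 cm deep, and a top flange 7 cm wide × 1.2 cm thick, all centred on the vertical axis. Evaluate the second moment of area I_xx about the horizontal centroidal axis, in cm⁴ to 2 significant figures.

Treat the section as a set of non-overlapping primitives; coordinates are from the bounding-box lower-left.
Bottom plate: 13 × 2.2, A = 28.6 cm², y = 1.1 cm, Ī = 11.54 cm⁴.
Web plate: 0.8 × 21, A = 16.8 cm², y = 12.7 cm, Ī = 617.4 cm⁴.
Top plate: 7 × 1.2, A = 8.4 cm², y = 23.8 cm, Ī = 1.008 cm⁴.
Centroid: ȳ = ΣA·y / ΣA = 8.267 cm.
Transfer each piece to the horizontal centroidal axis using Ī + A·d² with d = y − 8.267:
  bottom plate: d = -7.167 cm → contributes +1 480 cm⁴
  web plate: d = 4.433 cm → contributes +947.6 cm⁴
  top plate: d = 15.53 cm → contributes +2 028 cm⁴
Total I = 4 456 cm⁴.

I_xx ≈ 4500 cm⁴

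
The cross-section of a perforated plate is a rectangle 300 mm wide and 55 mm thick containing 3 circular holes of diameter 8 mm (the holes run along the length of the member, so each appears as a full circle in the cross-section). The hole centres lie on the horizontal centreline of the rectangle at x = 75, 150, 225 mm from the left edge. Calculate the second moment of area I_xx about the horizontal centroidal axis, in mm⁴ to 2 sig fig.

Break the section into simple shapes (no overlaps), measuring from the bottom-left corner of the bounding box.
Plate: 300 × 55, A = 16 500 mm², y = 27.5 mm, Ī = 4 159 375 mm⁴.
Hole 1 (subtracted): ⌀8, A = 50.27 mm², y = 27.5 mm, Ī = 201.1 mm⁴.
Hole 2 (subtracted): ⌀8, A = 50.27 mm², y = 27.5 mm, Ī = 201.1 mm⁴.
Hole 3 (subtracted): ⌀8, A = 50.27 mm², y = 27.5 mm, Ī = 201.1 mm⁴.
By symmetry the centroid is at mid-height, ȳ = 27.5 mm.
All pieces are centred on the horizontal centroidal axis, so I = ΣĪ (holes subtracted) = 4 158 772 mm⁴.

I_xx ≈ 4.2 × 10⁶ mm⁴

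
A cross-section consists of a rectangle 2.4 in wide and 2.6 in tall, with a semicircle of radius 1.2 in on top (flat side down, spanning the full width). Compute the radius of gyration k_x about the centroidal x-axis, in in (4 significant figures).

k_x ≈ 1.039 in

Treat the section as a set of non-overlapping primitives; coordinates are from the bounding-box lower-left.
Rectangular body: 2.4 × 2.6, A = 6.24 in², y = 1.3 in, Ī = 3.5152 in⁴.
Semicircular cap: semicircle r = 1.2, A = 2.26195 in², y = 3.1093 in, Ī = 0.227592 in⁴.
Centroid: ȳ = ΣA·y / ΣA = 1.78136 in.
Transfer each piece to the centroidal x-axis using Ī + A·d² with d = y − 1.78136:
  rectangular body: d = -0.481364 in → contributes +4.96108 in⁴
  semicircular cap: d = 1.32793 in → contributes +4.21632 in⁴
Total I = 9.17739 in⁴.
Radius of gyration: k = √(I/A) = √(9.17739 / 8.50195) = 1.03896 in.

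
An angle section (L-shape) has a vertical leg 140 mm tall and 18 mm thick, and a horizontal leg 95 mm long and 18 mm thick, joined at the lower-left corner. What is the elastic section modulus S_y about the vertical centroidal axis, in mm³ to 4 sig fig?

S_y ≈ 4.007 × 10⁴ mm³

Decompose the section into non-overlapping parts with the origin at the bottom-left of its bounding rectangle.
Vertical leg: 18 × 140, A = 2 520 mm², x = 9 mm, Ī = 68 040 mm⁴.
Horizontal leg (remainder): 77 × 18, A = 1 386 mm², x = 56.5 mm, Ī = 684 800 mm⁴.
Centroid: x̄ = ΣA·x / ΣA = 25.8548 mm.
Transfer each piece to the vertical centroidal axis using Ī + A·d² with d = x − 25.8548:
  vertical leg: d = -16.8548 mm → contributes +783 936 mm⁴
  horizontal leg (remainder): d = 30.6452 mm → contributes +1 986 428 mm⁴
Total I = 2 770 364 mm⁴.
Extreme fibre distance c = 69.1452 mm; S = I/c = 40065.9 mm³.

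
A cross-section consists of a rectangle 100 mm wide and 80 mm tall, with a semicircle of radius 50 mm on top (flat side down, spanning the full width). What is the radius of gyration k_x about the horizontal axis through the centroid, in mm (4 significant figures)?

Split into non-overlapping primitives; take the origin at the lower-left of the bounding box.
Rectangular body: 100 × 80, A = 8 000 mm², y = 40 mm, Ī = 4 266 667 mm⁴.
Semicircular cap: semicircle r = 50, A = 3926.99 mm², y = 101.221 mm, Ī = 685 981 mm⁴.
Centroid: ȳ = ΣA·y / ΣA = 60.1571 mm.
Transfer each piece to the horizontal axis through the centroid using Ī + A·d² with d = y − 60.1571:
  rectangular body: d = -20.1571 mm → contributes +7 517 120 mm⁴
  semicircular cap: d = 41.0636 mm → contributes +7 307 751 mm⁴
Total I = 14 824 871 mm⁴.
Radius of gyration: k = √(I/A) = √(14 824 871 / 11 927) = 35.2558 mm.

k_x ≈ 35.26 mm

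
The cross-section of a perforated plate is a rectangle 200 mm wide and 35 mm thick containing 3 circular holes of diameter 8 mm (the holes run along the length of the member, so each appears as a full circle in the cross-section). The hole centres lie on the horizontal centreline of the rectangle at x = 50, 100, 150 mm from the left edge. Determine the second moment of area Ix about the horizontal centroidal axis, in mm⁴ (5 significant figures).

Split into non-overlapping primitives; take the origin at the lower-left of the bounding box.
Plate: 200 × 35, A = 7 000 mm², y = 17.5 mm, Ī = 714583.3 mm⁴.
Hole 1 (subtracted): ⌀8, A = 50.26548 mm², y = 17.5 mm, Ī = 201.0619 mm⁴.
Hole 2 (subtracted): ⌀8, A = 50.26548 mm², y = 17.5 mm, Ī = 201.0619 mm⁴.
Hole 3 (subtracted): ⌀8, A = 50.26548 mm², y = 17.5 mm, Ī = 201.0619 mm⁴.
By symmetry the centroid is at mid-height, ȳ = 17.5 mm.
All pieces are centred on the horizontal centroidal axis, so I = ΣĪ (holes subtracted) = 713980.1 mm⁴.

Ix ≈ 7.1398 × 10⁵ mm⁴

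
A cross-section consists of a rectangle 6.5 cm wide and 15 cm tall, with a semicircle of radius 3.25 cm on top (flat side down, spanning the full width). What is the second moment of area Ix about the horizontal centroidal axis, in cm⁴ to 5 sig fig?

Ix ≈ 2958.3 cm⁴

Split into non-overlapping primitives; take the origin at the lower-left of the bounding box.
Rectangular body: 6.5 × 15, A = 97.5 cm², y = 7.5 cm, Ī = 1828.125 cm⁴.
Semicircular cap: semicircle r = 3.25, A = 16.59154 cm², y = 16.37934 cm, Ī = 12.24519 cm⁴.
Centroid: ȳ = ΣA·y / ΣA = 8.791261 cm.
Transfer each piece to the horizontal centroidal axis using Ī + A·d² with d = y − 8.791261:
  rectangular body: d = -1.291261 cm → contributes +1990.692 cm⁴
  semicircular cap: d = 7.588082 cm → contributes +967.569 cm⁴
Total I = 2958.261 cm⁴.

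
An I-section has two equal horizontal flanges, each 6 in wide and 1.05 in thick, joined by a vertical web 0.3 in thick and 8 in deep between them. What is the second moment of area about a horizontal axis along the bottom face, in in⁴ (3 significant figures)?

I_base ≈ 654 in⁴

Decompose the section into non-overlapping parts with the origin at the bottom-left of its bounding rectangle.
Bottom flange: 6 × 1.05, A = 6.3 in², y = 0.525 in, Ī = 0.57881 in⁴.
Web: 0.3 × 8, A = 2.4 in², y = 5.05 in, Ī = 12.8 in⁴.
Top flange: 6 × 1.05, A = 6.3 in², y = 9.575 in, Ī = 0.57881 in⁴.
Transfer each piece to the base of the section using Ī + A·d² with d = y − 0:
  bottom flange: d = 0.525 in → contributes +2.3153 in⁴
  web: d = 5.05 in → contributes +74.006 in⁴
  top flange: d = 9.575 in → contributes +578.17 in⁴
Total I = 654.49 in⁴.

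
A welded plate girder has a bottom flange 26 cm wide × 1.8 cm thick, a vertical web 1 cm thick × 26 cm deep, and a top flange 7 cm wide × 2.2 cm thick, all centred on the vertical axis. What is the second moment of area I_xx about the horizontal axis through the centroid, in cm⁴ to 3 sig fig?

Treat the section as a set of non-overlapping primitives; coordinates are from the bounding-box lower-left.
Bottom plate: 26 × 1.8, A = 46.8 cm², y = 0.9 cm, Ī = 12.636 cm⁴.
Web plate: 1 × 26, A = 26 cm², y = 14.8 cm, Ī = 1464.7 cm⁴.
Top plate: 7 × 2.2, A = 15.4 cm², y = 28.9 cm, Ī = 6.2113 cm⁴.
Centroid: ȳ = ΣA·y / ΣA = 9.8864 cm.
Transfer each piece to the horizontal axis through the centroid using Ī + A·d² with d = y − 9.8864:
  bottom plate: d = -8.9864 cm → contributes +3 792 cm⁴
  web plate: d = 4.9136 cm → contributes +2092.4 cm⁴
  top plate: d = 19.014 cm → contributes +5573.6 cm⁴
Total I = 11 458 cm⁴.

I_xx ≈ 1.15 × 10⁴ cm⁴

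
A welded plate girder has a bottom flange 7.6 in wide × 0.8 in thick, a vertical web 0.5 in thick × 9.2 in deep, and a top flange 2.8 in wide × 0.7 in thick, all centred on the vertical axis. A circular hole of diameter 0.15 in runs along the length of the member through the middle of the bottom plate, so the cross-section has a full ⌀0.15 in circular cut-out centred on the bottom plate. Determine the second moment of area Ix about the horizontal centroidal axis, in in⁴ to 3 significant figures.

Ix ≈ 199 in⁴

Decompose the section into non-overlapping parts with the origin at the bottom-left of its bounding rectangle.
Bottom plate: 7.6 × 0.8, A = 6.08 in², y = 0.4 in, Ī = 0.32427 in⁴.
Web plate: 0.5 × 9.2, A = 4.6 in², y = 5.4 in, Ī = 32.445 in⁴.
Top plate: 2.8 × 0.7, A = 1.96 in², y = 10.35 in, Ī = 0.080033 in⁴.
Hole (subtracted): ⌀0.15, A = 0.017671 in², y = 0.4 in, Ī = 0.00002485 in⁴.
Centroid: ȳ = ΣA·y / ΣA = 3.7672 in.
Transfer each piece to the horizontal centroidal axis using Ī + A·d² with d = y − 3.7672:
  bottom plate: d = -3.3672 in → contributes +69.26 in⁴
  web plate: d = 1.6328 in → contributes +44.709 in⁴
  top plate: d = 6.5828 in → contributes +85.013 in⁴
  hole: d = -3.3672 in → contributes −0.20039 in⁴
Total I = 198.78 in⁴.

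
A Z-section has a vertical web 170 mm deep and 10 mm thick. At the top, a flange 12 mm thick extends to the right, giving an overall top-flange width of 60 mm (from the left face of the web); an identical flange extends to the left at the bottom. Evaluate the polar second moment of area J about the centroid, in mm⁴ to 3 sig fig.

Decompose the section into non-overlapping parts with the origin at the bottom-left of its bounding rectangle.
Web: 10 × 170, A = 1 700 mm², y = 85 mm, Ī = 4 094 167 mm⁴.
Top flange (beyond web): 50 × 12, A = 600 mm², y = 164 mm, Ī = 7 200 mm⁴.
Bottom flange (beyond web): 50 × 12, A = 600 mm², y = 6 mm, Ī = 7 200 mm⁴.
Centroid: ȳ = ΣA·y / ΣA = 85 mm.
Transfer each piece to the centroidal x-axis using Ī + A·d² with d = y − 85:
  web: d = 0 mm → contributes +4 094 167 mm⁴
  top flange (beyond web): d = 79 mm → contributes +3 751 800 mm⁴
  bottom flange (beyond web): d = -79 mm → contributes +3 751 800 mm⁴
Total I = 11 597 767 mm⁴.
For the y-axis: x̄ = 55 mm.
Repeating about the centroidal y-axis gives I_y = 1 344 167 mm⁴.
Polar second moment: J = I_x + I_y = 12 941 933 mm⁴.

J ≈ 1.29 × 10⁷ mm⁴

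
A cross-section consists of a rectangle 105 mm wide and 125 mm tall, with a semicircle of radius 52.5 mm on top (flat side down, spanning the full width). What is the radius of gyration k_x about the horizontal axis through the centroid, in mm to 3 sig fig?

Decompose the section into non-overlapping parts with the origin at the bottom-left of its bounding rectangle.
Rectangular body: 105 × 125, A = 13 125 mm², y = 62.5 mm, Ī = 17 089 844 mm⁴.
Semicircular cap: semicircle r = 52.5, A = 4329.5 mm², y = 147.28 mm, Ī = 833 814 mm⁴.
Centroid: ȳ = ΣA·y / ΣA = 83.53 mm.
Transfer each piece to the horizontal axis through the centroid using Ī + A·d² with d = y − 83.53:
  rectangular body: d = -21.03 mm → contributes +22 894 350 mm⁴
  semicircular cap: d = 63.752 mm → contributes +18 430 305 mm⁴
Total I = 41 324 655 mm⁴.
Radius of gyration: k = √(I/A) = √(41 324 655 / 17 455) = 48.658 mm.

k_x ≈ 48.7 mm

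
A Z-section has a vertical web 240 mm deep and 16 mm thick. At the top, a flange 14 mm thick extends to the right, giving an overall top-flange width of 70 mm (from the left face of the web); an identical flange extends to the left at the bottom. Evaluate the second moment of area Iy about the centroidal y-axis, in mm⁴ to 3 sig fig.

Decompose the section into non-overlapping parts with the origin at the bottom-left of its bounding rectangle.
Web: 16 × 240, A = 3 840 mm², x = 62 mm, Ī = 81 920 mm⁴.
Top flange (beyond web): 54 × 14, A = 756 mm², x = 97 mm, Ī = 183 708 mm⁴.
Bottom flange (beyond web): 54 × 14, A = 756 mm², x = 27 mm, Ī = 183 708 mm⁴.
Centroid: x̄ = ΣA·x / ΣA = 62 mm.
Transfer each piece to the centroidal y-axis using Ī + A·d² with d = x − 62:
  web: d = 0 mm → contributes +81 920 mm⁴
  top flange (beyond web): d = 35 mm → contributes +1 109 808 mm⁴
  bottom flange (beyond web): d = -35 mm → contributes +1 109 808 mm⁴
Total I = 2 301 536 mm⁴.

Iy ≈ 2.30 × 10⁶ mm⁴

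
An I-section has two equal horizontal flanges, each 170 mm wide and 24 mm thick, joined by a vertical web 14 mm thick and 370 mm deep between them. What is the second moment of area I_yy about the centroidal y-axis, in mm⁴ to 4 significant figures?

I_yy ≈ 1.974 × 10⁷ mm⁴

Split into non-overlapping primitives; take the origin at the lower-left of the bounding box.
Bottom flange: 170 × 24, A = 4 080 mm², x = 85 mm, Ī = 9 826 000 mm⁴.
Web: 14 × 370, A = 5 180 mm², x = 85 mm, Ī = 84606.7 mm⁴.
Top flange: 170 × 24, A = 4 080 mm², x = 85 mm, Ī = 9 826 000 mm⁴.
By symmetry the centroid is at mid-width, x̄ = 85 mm.
All pieces are centred on the centroidal y-axis, so I = ΣĪ = 19 736 607 mm⁴.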